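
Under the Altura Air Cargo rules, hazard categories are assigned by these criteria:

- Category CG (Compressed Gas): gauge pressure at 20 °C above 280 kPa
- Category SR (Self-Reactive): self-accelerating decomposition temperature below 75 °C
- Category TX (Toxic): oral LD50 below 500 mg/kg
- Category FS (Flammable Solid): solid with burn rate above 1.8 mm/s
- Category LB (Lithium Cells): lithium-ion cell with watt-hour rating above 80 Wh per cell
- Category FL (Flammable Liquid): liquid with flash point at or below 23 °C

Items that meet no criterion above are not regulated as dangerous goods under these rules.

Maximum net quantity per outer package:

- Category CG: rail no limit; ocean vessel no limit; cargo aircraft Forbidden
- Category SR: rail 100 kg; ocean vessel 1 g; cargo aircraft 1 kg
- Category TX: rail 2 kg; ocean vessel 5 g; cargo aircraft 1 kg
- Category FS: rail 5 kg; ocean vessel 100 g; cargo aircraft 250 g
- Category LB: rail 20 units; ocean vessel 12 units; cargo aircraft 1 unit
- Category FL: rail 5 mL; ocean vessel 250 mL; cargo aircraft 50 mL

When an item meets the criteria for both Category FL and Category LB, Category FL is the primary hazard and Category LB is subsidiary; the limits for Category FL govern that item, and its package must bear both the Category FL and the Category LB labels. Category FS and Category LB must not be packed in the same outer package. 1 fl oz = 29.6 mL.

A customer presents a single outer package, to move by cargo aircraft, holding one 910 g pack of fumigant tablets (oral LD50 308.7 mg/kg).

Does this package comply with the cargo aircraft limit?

Fumigant tablets: oral LD50 308.7 mg/kg < 500 mg/kg → Category TX (Toxic).
Category TX quantity: 910 g.
910 g is within the cargo aircraft limit of 1 kg for Category TX.

Yes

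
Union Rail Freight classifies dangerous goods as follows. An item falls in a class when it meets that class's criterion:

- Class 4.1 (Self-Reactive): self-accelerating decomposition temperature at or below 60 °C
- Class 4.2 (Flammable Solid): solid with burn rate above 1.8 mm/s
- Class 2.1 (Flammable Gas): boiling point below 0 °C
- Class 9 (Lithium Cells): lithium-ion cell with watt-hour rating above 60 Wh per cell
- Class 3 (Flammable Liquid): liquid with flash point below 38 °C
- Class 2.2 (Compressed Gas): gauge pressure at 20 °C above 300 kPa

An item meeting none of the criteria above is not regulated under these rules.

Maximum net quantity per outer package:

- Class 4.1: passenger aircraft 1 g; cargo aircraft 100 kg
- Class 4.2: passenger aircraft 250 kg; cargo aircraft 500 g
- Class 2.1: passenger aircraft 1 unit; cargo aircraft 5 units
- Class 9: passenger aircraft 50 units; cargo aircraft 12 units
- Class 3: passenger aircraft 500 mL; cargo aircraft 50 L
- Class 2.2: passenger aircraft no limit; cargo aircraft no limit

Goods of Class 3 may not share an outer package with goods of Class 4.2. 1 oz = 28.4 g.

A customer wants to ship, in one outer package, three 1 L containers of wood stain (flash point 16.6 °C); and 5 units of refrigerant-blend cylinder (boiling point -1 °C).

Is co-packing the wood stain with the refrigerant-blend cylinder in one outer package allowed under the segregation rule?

Wood stain: flash point 16.6 °C < 38 °C → Class 3 (Flammable Liquid).
Boiling point -1 °C meets the Class 2.1 criterion (Flammable Gas), so the refrigerant-blend cylinder is Class 2.1.
No segregation rule bars Class 3 with Class 2.1.

Yes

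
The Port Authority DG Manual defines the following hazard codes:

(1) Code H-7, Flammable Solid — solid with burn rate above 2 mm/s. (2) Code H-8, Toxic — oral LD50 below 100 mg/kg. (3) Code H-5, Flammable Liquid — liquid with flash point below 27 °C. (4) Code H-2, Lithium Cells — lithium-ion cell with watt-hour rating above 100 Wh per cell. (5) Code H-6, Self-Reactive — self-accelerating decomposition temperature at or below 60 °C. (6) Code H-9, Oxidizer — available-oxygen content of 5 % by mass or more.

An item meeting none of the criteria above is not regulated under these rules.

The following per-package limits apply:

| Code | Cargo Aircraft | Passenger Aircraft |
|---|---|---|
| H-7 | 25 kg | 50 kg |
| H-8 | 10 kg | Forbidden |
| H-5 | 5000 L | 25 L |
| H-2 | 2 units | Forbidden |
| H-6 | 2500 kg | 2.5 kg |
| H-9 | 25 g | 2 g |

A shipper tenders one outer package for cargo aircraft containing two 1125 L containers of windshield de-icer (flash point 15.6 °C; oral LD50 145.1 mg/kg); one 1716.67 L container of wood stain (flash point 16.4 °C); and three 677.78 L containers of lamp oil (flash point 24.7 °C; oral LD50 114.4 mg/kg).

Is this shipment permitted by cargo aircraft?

Flash point 15.6 °C meets the Code H-5 criterion (Flammable Liquid), so the windshield de-icer is Code H-5.
The wood stain has flash point 16.4 °C, which is < 27 °C, so it is Code H-5 (Flammable Liquid).
Lamp oil: flash point 24.7 °C < 27 °C → Code H-5 (Flammable Liquid).
Total Code H-5: (two 1125 L containers = 2250 L) + 1716.67 L + (three 677.78 L containers = 2033.34 L) = 6000.01 L.
6000.01 L exceeds the cargo aircraft limit of 5000 L for Code H-5.

No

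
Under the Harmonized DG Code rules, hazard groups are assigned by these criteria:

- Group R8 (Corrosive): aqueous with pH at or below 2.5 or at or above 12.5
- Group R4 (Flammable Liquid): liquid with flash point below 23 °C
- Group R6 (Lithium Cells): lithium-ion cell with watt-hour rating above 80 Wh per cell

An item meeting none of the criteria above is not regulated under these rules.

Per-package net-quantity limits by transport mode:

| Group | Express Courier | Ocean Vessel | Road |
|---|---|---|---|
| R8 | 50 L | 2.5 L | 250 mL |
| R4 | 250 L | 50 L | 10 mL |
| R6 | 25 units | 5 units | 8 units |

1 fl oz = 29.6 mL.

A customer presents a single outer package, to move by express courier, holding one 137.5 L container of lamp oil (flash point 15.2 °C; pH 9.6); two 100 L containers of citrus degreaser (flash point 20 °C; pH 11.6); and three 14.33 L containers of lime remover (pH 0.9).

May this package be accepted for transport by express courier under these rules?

No

Flash point 15.2 °C meets the Group R4 criterion (Flammable Liquid), so the lamp oil is Group R4.
Flash point 20 °C meets the Group R4 criterion (Flammable Liquid), so the citrus degreaser is Group R4.
With pH 0.9 (≤ 2.5), the lime remover falls in Group R8.
Total Group R4: 137.5 L + (two 100 L containers = 200 L) = 337.5 L.
That exceeds the Group R4 express courier limit of 250 L.
Group R8 quantity: three 14.33 L containers = 42.99 L.
That is within the Group R8 express courier limit of 50 L.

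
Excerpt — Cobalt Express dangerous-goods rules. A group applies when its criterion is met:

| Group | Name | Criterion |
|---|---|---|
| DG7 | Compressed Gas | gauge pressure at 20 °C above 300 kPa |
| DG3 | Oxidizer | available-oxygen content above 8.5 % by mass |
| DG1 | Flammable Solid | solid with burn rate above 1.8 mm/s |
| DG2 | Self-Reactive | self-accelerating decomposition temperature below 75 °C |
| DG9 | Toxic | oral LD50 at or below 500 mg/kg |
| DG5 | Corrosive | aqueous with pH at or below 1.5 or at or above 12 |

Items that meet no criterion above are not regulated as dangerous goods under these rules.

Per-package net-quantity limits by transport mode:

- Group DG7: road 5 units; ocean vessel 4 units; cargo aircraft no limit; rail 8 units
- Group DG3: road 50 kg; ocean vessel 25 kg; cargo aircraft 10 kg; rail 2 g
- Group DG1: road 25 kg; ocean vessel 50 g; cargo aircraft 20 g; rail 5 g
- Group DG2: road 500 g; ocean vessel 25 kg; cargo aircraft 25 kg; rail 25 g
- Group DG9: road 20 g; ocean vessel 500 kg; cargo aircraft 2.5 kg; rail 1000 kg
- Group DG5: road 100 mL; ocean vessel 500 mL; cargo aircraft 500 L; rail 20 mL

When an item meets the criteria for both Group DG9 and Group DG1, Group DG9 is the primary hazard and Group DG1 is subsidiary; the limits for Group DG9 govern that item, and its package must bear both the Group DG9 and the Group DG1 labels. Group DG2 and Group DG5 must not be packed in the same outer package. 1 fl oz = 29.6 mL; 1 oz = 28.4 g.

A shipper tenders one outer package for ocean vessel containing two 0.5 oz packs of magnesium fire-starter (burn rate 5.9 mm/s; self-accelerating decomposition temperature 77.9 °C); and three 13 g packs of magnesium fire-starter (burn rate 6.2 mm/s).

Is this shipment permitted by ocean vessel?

With burn rate 5.9 mm/s (> 1.8 mm/s), the magnesium fire-starter falls in Group DG1.
Magnesium fire-starter: burn rate 6.2 mm/s > 1.8 mm/s → Group DG1 (Flammable Solid).
Group DG1 net quantity: (two 0.5 oz packs = 28.4 g) + (three 13 g packs = 39 g) = 67.4 g.
67.4 g exceeds the ocean vessel limit of 50 g for Group DG1.

No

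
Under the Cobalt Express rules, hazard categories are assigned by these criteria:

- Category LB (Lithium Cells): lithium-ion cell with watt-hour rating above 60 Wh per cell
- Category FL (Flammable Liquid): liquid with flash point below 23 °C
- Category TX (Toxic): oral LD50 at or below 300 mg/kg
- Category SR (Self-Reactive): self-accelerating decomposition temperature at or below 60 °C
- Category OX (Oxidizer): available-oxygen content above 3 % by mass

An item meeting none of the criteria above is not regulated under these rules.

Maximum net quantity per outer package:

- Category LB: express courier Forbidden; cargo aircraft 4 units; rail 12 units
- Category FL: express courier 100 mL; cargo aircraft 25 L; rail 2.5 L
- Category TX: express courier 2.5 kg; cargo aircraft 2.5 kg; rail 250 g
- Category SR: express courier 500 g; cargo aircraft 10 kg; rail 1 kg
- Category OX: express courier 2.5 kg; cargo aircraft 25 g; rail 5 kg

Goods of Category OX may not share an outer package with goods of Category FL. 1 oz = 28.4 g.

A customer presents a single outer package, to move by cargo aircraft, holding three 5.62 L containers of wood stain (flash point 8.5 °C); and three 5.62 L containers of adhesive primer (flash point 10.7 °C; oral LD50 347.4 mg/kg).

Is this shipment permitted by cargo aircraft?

Flash point 8.5 °C meets the Category FL criterion (Flammable Liquid), so the wood stain is Category FL.
Flash point 10.7 °C meets the Category FL criterion (Flammable Liquid), so the adhesive primer is Category FL.
Total Category FL: (three 5.62 L containers = 16.86 L) + (three 5.62 L containers = 16.86 L) = 33.72 L.
33.72 L > 25 L (cargo aircraft limit, Category FL) — over the limit.

No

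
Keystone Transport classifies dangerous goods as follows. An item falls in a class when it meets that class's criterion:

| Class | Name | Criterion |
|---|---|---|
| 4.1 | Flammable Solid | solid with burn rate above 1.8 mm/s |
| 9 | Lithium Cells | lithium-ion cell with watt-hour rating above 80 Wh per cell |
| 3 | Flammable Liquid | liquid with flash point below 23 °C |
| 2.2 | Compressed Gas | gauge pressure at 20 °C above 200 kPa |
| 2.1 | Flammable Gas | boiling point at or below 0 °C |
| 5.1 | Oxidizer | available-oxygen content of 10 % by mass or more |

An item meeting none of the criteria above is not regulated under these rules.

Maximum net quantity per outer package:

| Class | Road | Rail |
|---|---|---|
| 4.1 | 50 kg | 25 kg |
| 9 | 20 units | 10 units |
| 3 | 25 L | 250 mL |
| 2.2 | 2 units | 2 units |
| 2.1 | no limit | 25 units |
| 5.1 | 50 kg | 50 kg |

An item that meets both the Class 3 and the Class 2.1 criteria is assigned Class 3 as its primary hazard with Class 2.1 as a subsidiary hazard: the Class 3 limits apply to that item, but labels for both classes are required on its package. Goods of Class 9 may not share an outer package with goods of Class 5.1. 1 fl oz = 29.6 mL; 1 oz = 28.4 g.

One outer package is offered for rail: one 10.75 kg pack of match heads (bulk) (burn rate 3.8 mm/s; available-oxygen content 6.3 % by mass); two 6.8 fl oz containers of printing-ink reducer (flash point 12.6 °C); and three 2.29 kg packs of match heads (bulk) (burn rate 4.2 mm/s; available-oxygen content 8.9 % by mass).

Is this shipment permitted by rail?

No

The match heads (bulk) have burn rate 3.8 mm/s, which is > 1.8 mm/s, so they are Class 4.1 (Flammable Solid).
Printing-ink reducer: flash point 12.6 °C < 23 °C → Class 3 (Flammable Liquid).
The match heads (bulk) have burn rate 4.2 mm/s, which is > 1.8 mm/s, so they are Class 4.1 (Flammable Solid).
Class 4.1 net quantity: 10.75 kg + (three 2.29 kg packs = 6.87 kg) = 17.62 kg.
That is within the Class 4.1 rail limit of 25 kg.
Class 3 quantity: two 6.8 fl oz containers = 402.56 mL.
That exceeds the Class 3 rail limit of 250 mL.
The segregation rule (Class 9 with Class 5.1) does not apply to Class 4.1 with Class 3.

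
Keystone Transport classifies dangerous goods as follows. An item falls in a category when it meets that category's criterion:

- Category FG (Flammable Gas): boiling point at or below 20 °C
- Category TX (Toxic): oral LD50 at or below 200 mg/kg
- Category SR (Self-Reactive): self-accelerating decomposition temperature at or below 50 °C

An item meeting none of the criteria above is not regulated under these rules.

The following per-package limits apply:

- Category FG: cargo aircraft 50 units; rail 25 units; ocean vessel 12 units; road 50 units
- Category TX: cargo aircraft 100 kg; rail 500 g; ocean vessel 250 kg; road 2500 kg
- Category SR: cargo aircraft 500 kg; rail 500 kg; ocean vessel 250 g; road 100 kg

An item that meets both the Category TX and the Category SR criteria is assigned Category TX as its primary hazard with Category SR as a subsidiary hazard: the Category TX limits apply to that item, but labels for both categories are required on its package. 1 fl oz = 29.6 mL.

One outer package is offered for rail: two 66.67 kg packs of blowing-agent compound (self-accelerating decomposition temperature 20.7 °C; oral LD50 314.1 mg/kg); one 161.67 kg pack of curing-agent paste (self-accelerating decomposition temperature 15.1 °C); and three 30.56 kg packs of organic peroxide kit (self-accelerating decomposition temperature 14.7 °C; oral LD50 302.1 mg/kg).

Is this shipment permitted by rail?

Yes

With self-accelerating decomposition temperature 20.7 °C (≤ 50 °C), the blowing-agent compound falls in Category SR.
Self-accelerating decomposition temperature 15.1 °C meets the Category SR criterion (Self-Reactive), so the curing-agent paste is Category SR.
Self-accelerating decomposition temperature 14.7 °C meets the Category SR criterion (Self-Reactive), so the organic peroxide kit is Category SR.
Category SR net quantity: (two 66.67 kg packs = 133.34 kg) + 161.67 kg + (three 30.56 kg packs = 91.68 kg) = 386.69 kg.
386.69 kg ≤ 500 kg (rail limit, Category SR) — within limit.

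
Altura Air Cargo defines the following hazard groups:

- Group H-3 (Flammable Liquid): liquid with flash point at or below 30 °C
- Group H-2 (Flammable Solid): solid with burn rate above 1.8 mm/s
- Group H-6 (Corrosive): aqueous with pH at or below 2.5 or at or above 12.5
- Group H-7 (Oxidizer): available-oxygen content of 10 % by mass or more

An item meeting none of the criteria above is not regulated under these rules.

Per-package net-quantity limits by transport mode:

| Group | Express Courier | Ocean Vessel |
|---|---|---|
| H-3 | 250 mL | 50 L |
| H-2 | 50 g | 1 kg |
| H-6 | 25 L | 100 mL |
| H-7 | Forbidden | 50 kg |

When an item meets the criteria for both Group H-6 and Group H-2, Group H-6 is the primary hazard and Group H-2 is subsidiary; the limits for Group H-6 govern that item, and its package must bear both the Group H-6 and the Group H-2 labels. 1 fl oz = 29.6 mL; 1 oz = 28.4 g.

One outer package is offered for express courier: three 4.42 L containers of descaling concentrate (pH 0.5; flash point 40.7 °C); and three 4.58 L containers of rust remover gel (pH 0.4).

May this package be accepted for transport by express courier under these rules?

No

The descaling concentrate has pH 0.5, which is ≤ 2.5, so it is Group H-6 (Corrosive).
With pH 0.4 (≤ 2.5), the rust remover gel falls in Group H-6.
Group H-6 net quantity: (three 4.42 L containers = 13.26 L) + (three 4.58 L containers = 13.74 L) = 27 L.
27 L exceeds the express courier limit of 25 L for Group H-6.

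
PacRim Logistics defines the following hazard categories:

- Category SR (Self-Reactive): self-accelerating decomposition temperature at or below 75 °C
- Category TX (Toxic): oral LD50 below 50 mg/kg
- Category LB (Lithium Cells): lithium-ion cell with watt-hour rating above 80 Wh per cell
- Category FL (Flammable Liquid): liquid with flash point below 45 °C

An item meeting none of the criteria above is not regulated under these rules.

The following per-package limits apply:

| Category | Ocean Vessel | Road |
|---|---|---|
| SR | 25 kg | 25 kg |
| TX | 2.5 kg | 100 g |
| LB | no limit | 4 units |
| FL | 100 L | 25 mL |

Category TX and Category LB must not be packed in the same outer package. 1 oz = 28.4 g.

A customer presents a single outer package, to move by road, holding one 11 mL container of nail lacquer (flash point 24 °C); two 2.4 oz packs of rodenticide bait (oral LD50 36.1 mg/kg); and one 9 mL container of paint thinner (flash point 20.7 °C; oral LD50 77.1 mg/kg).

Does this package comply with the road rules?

No

With flash point 24 °C (< 45 °C), the nail lacquer falls in Category FL.
With oral LD50 36.1 mg/kg (< 50 mg/kg), the rodenticide bait falls in Category TX.
With flash point 20.7 °C (< 45 °C), the paint thinner falls in Category FL.
Category FL net quantity: 11 mL + 9 mL = 20 mL.
That is within the Category FL road limit of 25 mL.
Category TX quantity: two 2.4 oz packs = 136.32 g.
136.32 g > 100 g (road limit, Category TX) — over the limit.
The segregation rule (Category TX with Category LB) does not apply to Category FL with Category TX.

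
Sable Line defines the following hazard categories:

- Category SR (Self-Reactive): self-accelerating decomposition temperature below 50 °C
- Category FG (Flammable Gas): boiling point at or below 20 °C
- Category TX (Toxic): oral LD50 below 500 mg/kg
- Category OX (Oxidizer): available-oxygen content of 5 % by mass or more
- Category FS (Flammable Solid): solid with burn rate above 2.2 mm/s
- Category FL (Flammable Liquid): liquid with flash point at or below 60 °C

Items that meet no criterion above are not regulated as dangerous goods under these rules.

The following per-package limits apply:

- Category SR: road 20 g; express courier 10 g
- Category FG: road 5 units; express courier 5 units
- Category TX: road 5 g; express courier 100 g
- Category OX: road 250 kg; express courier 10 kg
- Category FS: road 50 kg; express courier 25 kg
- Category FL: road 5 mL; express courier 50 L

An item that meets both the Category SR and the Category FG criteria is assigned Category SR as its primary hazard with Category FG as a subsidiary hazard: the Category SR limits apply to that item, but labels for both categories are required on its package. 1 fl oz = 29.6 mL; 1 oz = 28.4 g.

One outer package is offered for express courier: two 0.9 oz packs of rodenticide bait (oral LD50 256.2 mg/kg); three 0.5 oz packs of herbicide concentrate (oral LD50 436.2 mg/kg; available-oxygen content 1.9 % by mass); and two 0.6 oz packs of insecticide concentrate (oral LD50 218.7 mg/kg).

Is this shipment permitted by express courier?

Oral LD50 256.2 mg/kg meets the Category TX criterion (Toxic), so the rodenticide bait is Category TX.
Oral LD50 436.2 mg/kg meets the Category TX criterion (Toxic), so the herbicide concentrate is Category TX.
The insecticide concentrate has oral LD50 218.7 mg/kg, which is < 500 mg/kg, so it is Category TX (Toxic).
Category TX net quantity: (two 0.9 oz packs = 51.12 g) + (three 0.5 oz packs = 42.6 g) + (two 0.6 oz packs = 34.08 g) = 127.8 g.
That exceeds the Category TX express courier limit of 100 g.

No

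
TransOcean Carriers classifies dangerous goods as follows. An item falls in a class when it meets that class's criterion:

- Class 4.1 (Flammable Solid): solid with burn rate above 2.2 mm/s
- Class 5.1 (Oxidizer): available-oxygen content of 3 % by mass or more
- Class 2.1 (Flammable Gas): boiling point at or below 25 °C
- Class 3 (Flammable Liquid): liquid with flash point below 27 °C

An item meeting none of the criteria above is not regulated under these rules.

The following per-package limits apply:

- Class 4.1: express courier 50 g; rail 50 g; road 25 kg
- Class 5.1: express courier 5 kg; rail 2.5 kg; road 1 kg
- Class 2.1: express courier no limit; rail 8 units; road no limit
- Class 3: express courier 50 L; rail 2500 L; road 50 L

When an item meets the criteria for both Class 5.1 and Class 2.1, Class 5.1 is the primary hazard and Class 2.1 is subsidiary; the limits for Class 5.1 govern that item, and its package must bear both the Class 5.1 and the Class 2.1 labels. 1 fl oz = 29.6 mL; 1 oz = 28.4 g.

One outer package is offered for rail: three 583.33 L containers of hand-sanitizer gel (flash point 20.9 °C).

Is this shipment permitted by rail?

With flash point 20.9 °C (< 27 °C), the hand-sanitizer gel falls in Class 3.
Class 3 quantity: three 583.33 L containers = 1749.99 L.
That is within the Class 3 rail limit of 2500 L.

Yes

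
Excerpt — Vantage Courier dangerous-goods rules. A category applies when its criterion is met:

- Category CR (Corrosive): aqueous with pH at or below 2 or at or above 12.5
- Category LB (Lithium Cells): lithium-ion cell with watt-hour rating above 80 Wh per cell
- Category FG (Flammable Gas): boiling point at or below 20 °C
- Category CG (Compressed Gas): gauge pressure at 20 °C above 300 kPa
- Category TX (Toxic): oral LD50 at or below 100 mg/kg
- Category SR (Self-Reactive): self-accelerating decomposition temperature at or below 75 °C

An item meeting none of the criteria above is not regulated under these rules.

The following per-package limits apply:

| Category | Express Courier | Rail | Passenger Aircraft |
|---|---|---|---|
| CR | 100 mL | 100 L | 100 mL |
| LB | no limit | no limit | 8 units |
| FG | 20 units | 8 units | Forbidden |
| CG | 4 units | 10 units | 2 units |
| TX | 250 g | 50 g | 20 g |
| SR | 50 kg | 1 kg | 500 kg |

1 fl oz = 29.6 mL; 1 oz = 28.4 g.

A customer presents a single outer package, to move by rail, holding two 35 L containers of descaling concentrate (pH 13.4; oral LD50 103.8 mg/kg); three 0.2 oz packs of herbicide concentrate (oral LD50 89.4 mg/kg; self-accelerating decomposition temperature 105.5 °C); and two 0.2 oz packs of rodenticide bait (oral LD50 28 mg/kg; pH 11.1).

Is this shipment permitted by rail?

Descaling concentrate: pH 13.4 ≥ 12.5 → Category CR (Corrosive).
The herbicide concentrate has oral LD50 89.4 mg/kg, which is ≤ 100 mg/kg, so it is Category TX (Toxic).
The rodenticide bait has oral LD50 28 mg/kg, which is ≤ 100 mg/kg, so it is Category TX (Toxic).
Total Category TX: (three 0.2 oz packs = 17.04 g) + (two 0.2 oz packs = 11.36 g) = 28.4 g.
28.4 g ≤ 50 g (rail limit, Category TX) — within limit.
Category CR quantity: two 35 L containers = 70 L.
70 L ≤ 100 L (rail limit, Category CR) — within limit.
Every hazard category is within its rail limit and no segregation rule is violated.

Yes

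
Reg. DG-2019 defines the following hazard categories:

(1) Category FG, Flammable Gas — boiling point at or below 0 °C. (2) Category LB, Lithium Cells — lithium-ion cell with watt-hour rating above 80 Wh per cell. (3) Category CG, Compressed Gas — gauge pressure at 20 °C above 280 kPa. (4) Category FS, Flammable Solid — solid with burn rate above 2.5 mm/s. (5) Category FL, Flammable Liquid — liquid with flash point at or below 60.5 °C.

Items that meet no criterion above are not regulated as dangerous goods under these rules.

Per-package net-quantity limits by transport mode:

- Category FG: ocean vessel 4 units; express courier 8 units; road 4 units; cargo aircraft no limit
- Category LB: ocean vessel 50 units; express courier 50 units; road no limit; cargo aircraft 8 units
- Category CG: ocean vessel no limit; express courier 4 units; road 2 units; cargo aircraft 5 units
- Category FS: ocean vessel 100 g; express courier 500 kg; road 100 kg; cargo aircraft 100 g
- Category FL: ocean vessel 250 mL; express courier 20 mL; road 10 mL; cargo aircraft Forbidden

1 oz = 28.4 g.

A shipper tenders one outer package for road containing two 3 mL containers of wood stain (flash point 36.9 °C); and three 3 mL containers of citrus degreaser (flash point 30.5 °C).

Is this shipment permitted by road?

Wood stain: flash point 36.9 °C ≤ 60.5 °C → Category FL (Flammable Liquid).
The citrus degreaser has flash point 30.5 °C, which is ≤ 60.5 °C, so it is Category FL (Flammable Liquid).
Total Category FL: (two 3 mL containers = 6 mL) + (three 3 mL containers = 9 mL) = 15 mL.
15 mL exceeds the road limit of 10 mL for Category FL.

No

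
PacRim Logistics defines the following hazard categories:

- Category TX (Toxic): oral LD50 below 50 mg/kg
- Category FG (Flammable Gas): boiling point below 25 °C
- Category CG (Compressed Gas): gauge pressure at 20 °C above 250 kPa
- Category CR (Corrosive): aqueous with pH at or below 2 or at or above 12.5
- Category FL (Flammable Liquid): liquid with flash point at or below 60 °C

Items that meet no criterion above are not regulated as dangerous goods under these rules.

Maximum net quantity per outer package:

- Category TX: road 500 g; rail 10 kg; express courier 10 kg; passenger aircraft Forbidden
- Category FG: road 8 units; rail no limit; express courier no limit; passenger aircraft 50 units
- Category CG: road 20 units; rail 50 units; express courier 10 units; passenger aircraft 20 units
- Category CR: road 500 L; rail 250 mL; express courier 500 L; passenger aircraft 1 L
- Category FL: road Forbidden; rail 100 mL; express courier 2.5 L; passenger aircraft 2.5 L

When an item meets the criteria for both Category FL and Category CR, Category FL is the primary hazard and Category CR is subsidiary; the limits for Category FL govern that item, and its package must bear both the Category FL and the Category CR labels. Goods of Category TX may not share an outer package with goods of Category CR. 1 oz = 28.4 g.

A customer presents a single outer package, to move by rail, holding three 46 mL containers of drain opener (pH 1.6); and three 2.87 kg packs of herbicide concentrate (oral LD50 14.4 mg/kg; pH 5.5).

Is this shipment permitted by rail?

No

Drain opener: pH 1.6 ≤ 2 → Category CR (Corrosive).
With oral LD50 14.4 mg/kg (< 50 mg/kg), the herbicide concentrate falls in Category TX.
Category TX quantity: three 2.87 kg packs = 8.61 kg.
8.61 kg ≤ 10 kg (rail limit, Category TX) — within limit.
Category CR quantity: three 46 mL containers = 138 mL.
That is within the Category CR rail limit of 250 mL.
Category TX and Category CR may not share an outer package.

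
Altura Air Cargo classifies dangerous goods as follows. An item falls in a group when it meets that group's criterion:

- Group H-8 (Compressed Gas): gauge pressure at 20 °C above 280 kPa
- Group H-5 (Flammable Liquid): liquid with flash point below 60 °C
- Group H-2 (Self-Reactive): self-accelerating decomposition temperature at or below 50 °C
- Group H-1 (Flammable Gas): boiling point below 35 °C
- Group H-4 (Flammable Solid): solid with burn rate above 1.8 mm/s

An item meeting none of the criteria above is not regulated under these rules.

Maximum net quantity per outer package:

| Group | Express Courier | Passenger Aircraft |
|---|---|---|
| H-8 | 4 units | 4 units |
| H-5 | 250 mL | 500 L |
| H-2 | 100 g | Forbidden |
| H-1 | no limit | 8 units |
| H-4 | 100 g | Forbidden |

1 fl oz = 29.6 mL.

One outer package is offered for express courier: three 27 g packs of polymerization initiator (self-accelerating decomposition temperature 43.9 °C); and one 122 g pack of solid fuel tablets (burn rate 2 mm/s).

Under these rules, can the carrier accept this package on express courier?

No

With self-accelerating decomposition temperature 43.9 °C (≤ 50 °C), the polymerization initiator falls in Group H-2.
Burn rate 2 mm/s meets the Group H-4 criterion (Flammable Solid), so the solid fuel tablets are Group H-4.
Group H-2 quantity: three 27 g packs = 81 g.
That is within the Group H-2 express courier limit of 100 g.
Group H-4 quantity: 122 g.
122 g > 100 g (express courier limit, Group H-4) — over the limit.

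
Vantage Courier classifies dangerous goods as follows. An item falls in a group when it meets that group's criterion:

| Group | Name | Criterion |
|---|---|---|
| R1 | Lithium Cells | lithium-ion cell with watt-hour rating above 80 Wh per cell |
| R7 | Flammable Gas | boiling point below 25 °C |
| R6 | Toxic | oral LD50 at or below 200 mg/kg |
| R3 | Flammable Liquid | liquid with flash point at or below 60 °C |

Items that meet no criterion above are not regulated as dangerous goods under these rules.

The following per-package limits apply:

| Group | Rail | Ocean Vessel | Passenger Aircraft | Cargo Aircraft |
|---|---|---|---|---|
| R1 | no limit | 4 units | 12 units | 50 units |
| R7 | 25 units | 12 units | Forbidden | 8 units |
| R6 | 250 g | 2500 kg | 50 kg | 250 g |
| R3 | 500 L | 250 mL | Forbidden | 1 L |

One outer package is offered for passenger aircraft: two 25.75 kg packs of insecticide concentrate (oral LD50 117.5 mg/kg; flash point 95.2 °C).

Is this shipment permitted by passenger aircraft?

No

The insecticide concentrate has oral LD50 117.5 mg/kg, which is ≤ 200 mg/kg, so it is Group R6 (Toxic).
Group R6 quantity: two 25.75 kg packs = 51.5 kg.
51.5 kg > 50 kg (passenger aircraft limit, Group R6) — over the limit.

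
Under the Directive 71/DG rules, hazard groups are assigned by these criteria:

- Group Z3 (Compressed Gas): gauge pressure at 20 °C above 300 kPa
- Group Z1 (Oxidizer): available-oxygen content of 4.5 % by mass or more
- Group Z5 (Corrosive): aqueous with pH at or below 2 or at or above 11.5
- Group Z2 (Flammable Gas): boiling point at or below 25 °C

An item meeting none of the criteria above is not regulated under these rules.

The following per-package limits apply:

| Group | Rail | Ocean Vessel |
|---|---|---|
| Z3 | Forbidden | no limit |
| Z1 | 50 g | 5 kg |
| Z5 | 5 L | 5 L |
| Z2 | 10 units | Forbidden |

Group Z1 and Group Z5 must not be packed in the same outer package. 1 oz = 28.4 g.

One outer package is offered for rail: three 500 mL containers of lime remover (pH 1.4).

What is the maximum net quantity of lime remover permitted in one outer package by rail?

With pH 1.4 (≤ 2), the lime remover falls in Group Z5.
The rail limit for Group Z5 is 5 L.

5 L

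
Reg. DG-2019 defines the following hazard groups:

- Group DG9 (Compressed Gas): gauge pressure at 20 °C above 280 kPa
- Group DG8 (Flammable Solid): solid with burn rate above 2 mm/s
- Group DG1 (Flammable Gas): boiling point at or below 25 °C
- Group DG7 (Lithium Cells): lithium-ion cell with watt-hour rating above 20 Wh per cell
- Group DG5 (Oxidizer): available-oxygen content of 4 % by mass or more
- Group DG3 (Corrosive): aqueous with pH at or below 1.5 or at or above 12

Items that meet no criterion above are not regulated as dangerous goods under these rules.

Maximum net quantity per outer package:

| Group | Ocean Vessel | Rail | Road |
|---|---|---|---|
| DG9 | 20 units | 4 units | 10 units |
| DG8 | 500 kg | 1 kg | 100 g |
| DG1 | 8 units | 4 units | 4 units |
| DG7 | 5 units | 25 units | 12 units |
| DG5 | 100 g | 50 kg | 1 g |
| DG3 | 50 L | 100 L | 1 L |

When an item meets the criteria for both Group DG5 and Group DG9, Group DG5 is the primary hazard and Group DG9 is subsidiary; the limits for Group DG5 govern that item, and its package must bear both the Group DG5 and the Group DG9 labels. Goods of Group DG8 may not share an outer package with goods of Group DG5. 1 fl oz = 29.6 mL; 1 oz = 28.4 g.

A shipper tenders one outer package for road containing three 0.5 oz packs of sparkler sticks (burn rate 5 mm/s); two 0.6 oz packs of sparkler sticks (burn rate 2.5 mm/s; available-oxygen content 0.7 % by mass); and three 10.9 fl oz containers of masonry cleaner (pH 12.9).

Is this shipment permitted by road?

Burn rate 5 mm/s meets the Group DG8 criterion (Flammable Solid), so the sparkler sticks are Group DG8.
Sparkler sticks: burn rate 2.5 mm/s > 2 mm/s → Group DG8 (Flammable Solid).
pH 12.9 meets the Group DG3 criterion (Corrosive), so the masonry cleaner is Group DG3.
Group DG8 net quantity: (three 0.5 oz packs = 42.6 g) + (two 0.6 oz packs = 34.08 g) = 76.68 g.
76.68 g is within the road limit of 100 g for Group DG8.
Group DG3 quantity: three 10.9 fl oz containers = 967.92 mL.
That is within the Group DG3 road limit of 1 L.
The segregation rule (Group DG8 with Group DG5) does not apply to Group DG8 with Group DG3.
Every hazard group is within its road limit and no segregation rule is violated.

Yes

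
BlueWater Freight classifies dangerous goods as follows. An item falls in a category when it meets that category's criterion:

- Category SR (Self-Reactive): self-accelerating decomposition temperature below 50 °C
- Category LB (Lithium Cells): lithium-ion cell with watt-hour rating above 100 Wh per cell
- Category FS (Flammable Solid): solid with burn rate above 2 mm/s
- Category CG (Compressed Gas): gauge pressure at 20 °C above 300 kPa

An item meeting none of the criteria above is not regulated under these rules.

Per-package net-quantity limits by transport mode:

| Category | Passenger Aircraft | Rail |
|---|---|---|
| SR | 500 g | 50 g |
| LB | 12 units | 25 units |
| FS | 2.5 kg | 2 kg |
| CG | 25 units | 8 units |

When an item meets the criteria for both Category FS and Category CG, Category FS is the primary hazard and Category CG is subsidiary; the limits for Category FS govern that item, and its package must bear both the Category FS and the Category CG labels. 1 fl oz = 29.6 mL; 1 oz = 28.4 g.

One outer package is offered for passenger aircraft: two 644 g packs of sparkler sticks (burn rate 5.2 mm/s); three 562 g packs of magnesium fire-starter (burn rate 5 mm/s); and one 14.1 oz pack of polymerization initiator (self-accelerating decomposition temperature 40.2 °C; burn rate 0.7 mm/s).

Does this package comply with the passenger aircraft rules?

No

Burn rate 5.2 mm/s meets the Category FS criterion (Flammable Solid), so the sparkler sticks are Category FS.
Magnesium fire-starter: burn rate 5 mm/s > 2 mm/s → Category FS (Flammable Solid).
The polymerization initiator has self-accelerating decomposition temperature 40.2 °C, which is < 50 °C, so it is Category SR (Self-Reactive).
Category FS net quantity: (two 644 g packs = 1.288 kg) + (three 562 g packs = 1.686 kg) = 2.974 kg.
That exceeds the Category FS passenger aircraft limit of 2.5 kg.
Category SR quantity: one 14.1 oz pack = 400.44 g.
400.44 g is within the passenger aircraft limit of 500 g for Category SR.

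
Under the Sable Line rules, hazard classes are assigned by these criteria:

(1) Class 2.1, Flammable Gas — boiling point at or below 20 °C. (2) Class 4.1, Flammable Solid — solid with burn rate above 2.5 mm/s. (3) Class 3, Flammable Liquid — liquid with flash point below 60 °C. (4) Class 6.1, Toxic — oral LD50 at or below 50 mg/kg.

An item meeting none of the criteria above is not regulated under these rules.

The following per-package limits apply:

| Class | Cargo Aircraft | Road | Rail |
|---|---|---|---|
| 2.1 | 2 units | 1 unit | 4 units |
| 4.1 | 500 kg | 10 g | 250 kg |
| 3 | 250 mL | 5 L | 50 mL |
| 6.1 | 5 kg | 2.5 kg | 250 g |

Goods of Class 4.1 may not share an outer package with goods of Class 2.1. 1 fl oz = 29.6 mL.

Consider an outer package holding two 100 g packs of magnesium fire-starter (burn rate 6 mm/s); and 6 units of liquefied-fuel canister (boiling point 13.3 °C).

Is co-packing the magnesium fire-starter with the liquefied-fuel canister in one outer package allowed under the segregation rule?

The magnesium fire-starter has burn rate 6 mm/s, which is > 2.5 mm/s, so it is Class 4.1 (Flammable Solid).
Boiling point 13.3 °C meets the Class 2.1 criterion (Flammable Gas), so the liquefied-fuel canister is Class 2.1.
Class 4.1 and Class 2.1 may not share an outer package.

No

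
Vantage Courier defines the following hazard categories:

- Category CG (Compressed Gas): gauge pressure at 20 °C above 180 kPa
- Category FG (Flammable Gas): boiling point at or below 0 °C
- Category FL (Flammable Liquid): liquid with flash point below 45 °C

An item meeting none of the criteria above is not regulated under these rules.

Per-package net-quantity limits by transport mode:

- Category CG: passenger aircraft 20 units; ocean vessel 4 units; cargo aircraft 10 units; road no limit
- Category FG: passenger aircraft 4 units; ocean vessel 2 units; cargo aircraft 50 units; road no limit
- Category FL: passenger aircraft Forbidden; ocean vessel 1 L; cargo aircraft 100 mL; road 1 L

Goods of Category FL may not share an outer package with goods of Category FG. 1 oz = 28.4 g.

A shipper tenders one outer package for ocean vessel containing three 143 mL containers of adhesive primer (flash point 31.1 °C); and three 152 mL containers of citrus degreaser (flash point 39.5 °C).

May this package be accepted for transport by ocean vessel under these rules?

Yes

Adhesive primer: flash point 31.1 °C < 45 °C → Category FL (Flammable Liquid).
With flash point 39.5 °C (< 45 °C), the citrus degreaser falls in Category FL.
Category FL net quantity: (three 143 mL containers = 429 mL) + (three 152 mL containers = 456 mL) = 885 mL.
885 mL is within the ocean vessel limit of 1 L for Category FL.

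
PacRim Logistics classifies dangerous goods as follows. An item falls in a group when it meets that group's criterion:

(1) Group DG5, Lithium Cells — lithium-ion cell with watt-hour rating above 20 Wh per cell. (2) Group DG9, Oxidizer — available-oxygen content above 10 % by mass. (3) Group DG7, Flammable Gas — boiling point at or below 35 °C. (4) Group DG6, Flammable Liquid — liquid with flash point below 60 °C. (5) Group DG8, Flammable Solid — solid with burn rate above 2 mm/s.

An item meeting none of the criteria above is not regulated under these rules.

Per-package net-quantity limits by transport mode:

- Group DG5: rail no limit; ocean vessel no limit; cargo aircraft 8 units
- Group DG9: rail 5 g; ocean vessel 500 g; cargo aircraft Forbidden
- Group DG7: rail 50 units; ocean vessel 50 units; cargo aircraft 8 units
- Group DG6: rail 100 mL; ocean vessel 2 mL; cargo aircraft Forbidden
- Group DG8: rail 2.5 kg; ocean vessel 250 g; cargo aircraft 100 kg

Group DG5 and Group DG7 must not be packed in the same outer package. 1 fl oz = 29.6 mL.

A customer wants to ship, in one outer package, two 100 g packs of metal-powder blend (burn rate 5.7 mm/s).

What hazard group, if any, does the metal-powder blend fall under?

The metal-powder blend has burn rate 5.7 mm/s, which is > 2 mm/s, so it is Group DG8 (Flammable Solid).

Group DG8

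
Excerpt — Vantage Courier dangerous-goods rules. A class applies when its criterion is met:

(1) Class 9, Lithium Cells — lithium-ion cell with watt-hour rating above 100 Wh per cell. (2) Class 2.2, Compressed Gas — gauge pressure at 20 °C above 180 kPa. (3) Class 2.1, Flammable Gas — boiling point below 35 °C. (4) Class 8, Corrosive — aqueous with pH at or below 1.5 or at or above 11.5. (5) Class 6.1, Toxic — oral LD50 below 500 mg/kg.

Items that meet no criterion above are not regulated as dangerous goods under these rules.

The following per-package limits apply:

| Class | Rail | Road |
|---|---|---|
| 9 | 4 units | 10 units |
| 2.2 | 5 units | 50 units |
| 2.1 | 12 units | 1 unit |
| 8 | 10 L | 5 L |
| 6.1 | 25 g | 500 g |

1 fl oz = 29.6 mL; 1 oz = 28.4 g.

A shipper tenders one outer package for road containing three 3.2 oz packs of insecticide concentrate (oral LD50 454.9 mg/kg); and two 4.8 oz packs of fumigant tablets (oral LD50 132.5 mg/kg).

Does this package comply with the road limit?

No

Insecticide concentrate: oral LD50 454.9 mg/kg < 500 mg/kg → Class 6.1 (Toxic).
With oral LD50 132.5 mg/kg (< 500 mg/kg), the fumigant tablets fall in Class 6.1.
Total Class 6.1: (three 3.2 oz packs = 272.64 g) + (two 4.8 oz packs = 272.64 g) = 545.28 g.
545.28 g exceeds the road limit of 500 g for Class 6.1.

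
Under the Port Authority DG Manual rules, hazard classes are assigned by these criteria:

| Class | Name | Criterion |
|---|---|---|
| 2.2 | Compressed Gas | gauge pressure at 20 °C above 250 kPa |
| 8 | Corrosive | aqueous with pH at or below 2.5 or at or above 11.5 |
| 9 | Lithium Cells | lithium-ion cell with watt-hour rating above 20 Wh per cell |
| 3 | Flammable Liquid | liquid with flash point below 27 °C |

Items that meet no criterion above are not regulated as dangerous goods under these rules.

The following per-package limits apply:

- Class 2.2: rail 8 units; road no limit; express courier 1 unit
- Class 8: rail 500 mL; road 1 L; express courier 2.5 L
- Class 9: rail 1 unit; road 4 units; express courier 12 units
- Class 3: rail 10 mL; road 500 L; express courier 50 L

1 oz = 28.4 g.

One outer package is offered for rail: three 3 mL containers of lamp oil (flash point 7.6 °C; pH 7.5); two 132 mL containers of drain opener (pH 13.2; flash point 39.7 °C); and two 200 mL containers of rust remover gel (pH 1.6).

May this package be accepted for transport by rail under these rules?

No

With flash point 7.6 °C (< 27 °C), the lamp oil falls in Class 3.
pH 13.2 meets the Class 8 criterion (Corrosive), so the drain opener is Class 8.
Rust remover gel: pH 1.6 ≤ 2.5 → Class 8 (Corrosive).
Total Class 8: (two 132 mL containers = 264 mL) + (two 200 mL containers = 400 mL) = 664 mL.
664 mL > 500 mL (rail limit, Class 8) — over the limit.
Class 3 quantity: three 3 mL containers = 9 mL.
That is within the Class 3 rail limit of 10 mL.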